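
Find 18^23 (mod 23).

23 in binary is 10111, i.e. 23 = 16 + 4 + 2 + 1.
18^1 ≡ 18 (mod 23)
18^2 ≡ 18^2 = 324 ≡ 2 (mod 23)
18^4 ≡ 2^2 = 4 (mod 23)
18^8 ≡ 4^2 = 16 (mod 23)
18^16 ≡ 16^2 = 256 ≡ 3 (mod 23)
18^23 = 18^16 × 18^4 × 18^2 × 18^1 ≡ 3 × 4 × 2 × 18 (mod 23).
Accumulate the product:
3 × 4 = 12
12 × 2 = 24 ≡ 1
1 × 18 = 18

18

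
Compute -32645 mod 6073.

3793

-32645 = -6*6073 + 3793, so -32645 ≡ 3793 (mod 6073).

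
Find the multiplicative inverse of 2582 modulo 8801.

317

Run the extended Euclidean algorithm:
8801 = 3×2582 + 1055
2582 = 2×1055 + 472
1055 = 2×472 + 111
472 = 4×111 + 28
111 = 3×28 + 27
28 = 1×27 + 1
27 = 27×1 + 0
gcd(2582, 8801) = 1, so the inverse exists.
Back-substitute for 1:
1 = 1×28 − 1×27
  = −1×111 + 4×28
  = 4×472 − 17×111
  = −17×1055 + 38×472
  = 38×2582 − 93×1055
  = −93×8801 + 317×2582
So 2582⁻¹ ≡ 317 (mod 8801).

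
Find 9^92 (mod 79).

49

By square-and-multiply:
9^1 ≡ 9 (mod 79)
9^2 ≡ 9^2 = 81 ≡ 2 (mod 79)
9^4 ≡ 2^2 = 4 (mod 79)
9^8 ≡ 4^2 = 16 (mod 79)
9^16 ≡ 16^2 = 256 ≡ 19 (mod 79)
9^32 ≡ 19^2 = 361 ≡ 45 (mod 79)
9^64 ≡ 45^2 = 2025 ≡ 50 (mod 79)
9^92 = 9^64 × 9^16 × 9^8 × 9^4 ≡ 50 × 19 × 16 × 4 (mod 79).
Accumulate the product:
50 × 19 = 950 ≡ 2
2 × 16 = 32
32 × 4 = 128 ≡ 49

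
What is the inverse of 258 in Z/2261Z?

Run the extended Euclidean algorithm:
2261 = 8×258 + 197
258 = 1×197 + 61
197 = 3×61 + 14
61 = 4×14 + 5
14 = 2×5 + 4
5 = 1×4 + 1
4 = 4×1 + 0
gcd(258, 2261) = 1, so the inverse exists.
Bézout: 1 = −55×2261 + 482×258.
So 258⁻¹ ≡ 482 (mod 2261).

482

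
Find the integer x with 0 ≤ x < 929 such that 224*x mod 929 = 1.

394

Apply the Euclidean algorithm and back-substitute:
929 = 4·224 + 33
224 = 6·33 + 26
33 = 1·26 + 7
26 = 3·7 + 5
7 = 1·5 + 2
5 = 2·2 + 1
2 = 2·1 + 0
gcd(224, 929) = 1, so the inverse exists.
Back-substitute for 1:
1 = 1·5 − 2·2
  = −2·7 + 3·5
  = 3·26 − 11·7
  = −11·33 + 14·26
  = 14·224 − 95·33
  = −95·929 + 394·224
So 224⁻¹ ≡ 394 (mod 929).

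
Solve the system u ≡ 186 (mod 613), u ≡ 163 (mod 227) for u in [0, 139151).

613⁻¹ mod 227: 613×10 ≡ 1 (mod 227), so 613⁻¹ ≡ 10.
u = 186 + 613×((163 − 186)×10 mod 227) = 186 + 613×224 = 137498.

137498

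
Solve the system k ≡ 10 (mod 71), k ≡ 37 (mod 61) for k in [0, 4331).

71⁻¹ mod 61: 71×55 ≡ 1 (mod 61), so 71⁻¹ ≡ 55.
k = 10 + 71×((37 − 10)×55 mod 61) = 10 + 71×21 = 1501.

1501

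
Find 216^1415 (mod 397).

1415 in binary is 10110000111, i.e. 1415 = 1024 + 256 + 128 + 4 + 2 + 1.
216^1 ≡ 216 (mod 397)
216^2 ≡ 216^2 = 46656 ≡ 207 (mod 397)
216^4 ≡ 207^2 = 42849 ≡ 370 (mod 397)
216^8 ≡ 370^2 = 136900 ≡ 332 (mod 397)
216^16 ≡ 332^2 = 110224 ≡ 255 (mod 397)
216^32 ≡ 255^2 = 65025 ≡ 314 (mod 397)
216^64 ≡ 314^2 = 98596 ≡ 140 (mod 397)
216^128 ≡ 140^2 = 19600 ≡ 147 (mod 397)
216^256 ≡ 147^2 = 21609 ≡ 171 (mod 397)
216^512 ≡ 171^2 = 29241 ≡ 260 (mod 397)
216^1024 ≡ 260^2 = 67600 ≡ 110 (mod 397)
216^1415 = 216^1024 · 216^256 · 216^128 · 216^4 · 216^2 · 216^1 ≡ 110 · 171 · 147 · 370 · 207 · 216 (mod 397).
Accumulate the product:
110 · 171 = 18810 ≡ 151
151 · 147 = 22197 ≡ 362
362 · 370 = 133940 ≡ 151
151 · 207 = 31257 ≡ 291
291 · 216 = 62856 ≡ 130

130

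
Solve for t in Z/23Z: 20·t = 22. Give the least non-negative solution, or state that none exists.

gcd(20, 23) = 1, so a unique solution mod 23 exists.
20⁻¹ ≡ 15 (mod 23).
t ≡ 15·22 ≡ 8 (mod 23).

8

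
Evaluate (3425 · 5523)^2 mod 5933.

171

3425 · 5523 = 18916275 ≡ 1871 (mod 5933)
(1871)^2 ≡ 171 (mod 5933)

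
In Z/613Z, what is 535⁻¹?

Run the extended Euclidean algorithm:
613 = 1*535 + 78
535 = 6*78 + 67
78 = 1*67 + 11
67 = 6*11 + 1
11 = 11*1 + 0
gcd(535, 613) = 1, so the inverse exists.
Back-substitute for 1:
1 = 1*67 − 6*11
  = −6*78 + 7*67
  = 7*535 − 48*78
  = −48*613 + 55*535
So 535⁻¹ ≡ 55 (mod 613).

55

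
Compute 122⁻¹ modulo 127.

76

Run the extended Euclidean algorithm:
127 = 1*122 + 5
122 = 24*5 + 2
5 = 2*2 + 1
2 = 2*1 + 0
gcd(122, 127) = 1, so the inverse exists.
Bézout: 1 = 49*127 − 51*122.
So 122⁻¹ ≡ −51 ≡ 76 (mod 127).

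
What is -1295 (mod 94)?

-1295 = -14·94 + 21, so -1295 ≡ 21 (mod 94).

21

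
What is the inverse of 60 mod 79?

By the extended Euclidean algorithm:
79 = 1·60 + 19
60 = 3·19 + 3
19 = 6·3 + 1
3 = 3·1 + 0
gcd(60, 79) = 1, so the inverse exists.
Bézout: 1 = 19·79 − 25·60.
So 60⁻¹ ≡ −25 ≡ 54 (mod 79).

54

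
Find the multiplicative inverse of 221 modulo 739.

Run the extended Euclidean algorithm:
739 = 3·221 + 76
221 = 2·76 + 69
76 = 1·69 + 7
69 = 9·7 + 6
7 = 1·6 + 1
6 = 6·1 + 0
gcd(221, 739) = 1, so the inverse exists.
Back-substitute for 1:
1 = 1·7 − 1·6
  = −1·69 + 10·7
  = 10·76 − 11·69
  = −11·221 + 32·76
  = 32·739 − 107·221
So 221⁻¹ ≡ −107 ≡ 632 (mod 739).

632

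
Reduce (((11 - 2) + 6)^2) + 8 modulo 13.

12

11 - 2 = 9
9 + 6 = 15 ≡ 2 (mod 13)
(2)^2 ≡ 4 (mod 13)
4 + 8 = 12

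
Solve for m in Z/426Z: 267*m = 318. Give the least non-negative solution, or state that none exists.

gcd(267, 426) = 3, and 3 | 318, so solutions exist.
Divide through by 3: 89*m ≡ 106 (mod 142).
89⁻¹ ≡ 75 (mod 142).
m ≡ 75*106 ≡ 140 (mod 142).
The smallest non-negative solution is m = 140.

140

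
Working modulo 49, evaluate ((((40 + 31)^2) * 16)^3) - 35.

40 + 31 = 71 ≡ 22 (mod 49)
(22)^2 ≡ 43 (mod 49)
43 * 16 = 688 ≡ 2 (mod 49)
(2)^3 ≡ 8 (mod 49)
8 - 35 = -27 ≡ 22 (mod 49)

22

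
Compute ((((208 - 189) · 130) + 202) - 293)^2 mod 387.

208 - 189 = 19
19 · 130 = 2470 ≡ 148 (mod 387)
148 + 202 = 350
350 - 293 = 57
(57)^2 ≡ 153 (mod 387)

153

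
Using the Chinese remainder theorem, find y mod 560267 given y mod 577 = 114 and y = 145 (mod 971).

577⁻¹ mod 971: 577*520 ≡ 1 (mod 971), so 577⁻¹ ≡ 520.
y = 114 + 577*((145 − 114)*520 mod 971) = 114 + 577*584 = 337082.

337082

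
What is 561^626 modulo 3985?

631

Compute successive squares:
626 in binary is 1001110010, i.e. 626 = 512 + 64 + 32 + 16 + 2.
561^1 ≡ 561 (mod 3985)
561^2 ≡ 561^2 = 314721 ≡ 3891 (mod 3985)
561^4 ≡ 3891^2 = 15139881 ≡ 866 (mod 3985)
561^8 ≡ 866^2 = 749956 ≡ 776 (mod 3985)
561^16 ≡ 776^2 = 602176 ≡ 441 (mod 3985)
561^32 ≡ 441^2 = 194481 ≡ 3201 (mod 3985)
561^64 ≡ 3201^2 = 10246401 ≡ 966 (mod 3985)
561^128 ≡ 966^2 = 933156 ≡ 666 (mod 3985)
561^256 ≡ 666^2 = 443556 ≡ 1221 (mod 3985)
561^512 ≡ 1221^2 = 1490841 ≡ 451 (mod 3985)
561^626 = 561^512 × 561^64 × 561^32 × 561^16 × 561^2 ≡ 451 × 966 × 3201 × 441 × 3891 (mod 3985).
Accumulate the product:
451 × 966 = 435666 ≡ 1301
1301 × 3201 = 4164501 ≡ 176
176 × 441 = 77616 ≡ 1901
1901 × 3891 = 7396791 ≡ 631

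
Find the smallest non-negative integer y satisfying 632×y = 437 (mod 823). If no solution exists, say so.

gcd(632, 823) = 1, so a unique solution mod 823 exists.
632⁻¹ ≡ 293 (mod 823).
y ≡ 293×437 ≡ 476 (mod 823).

476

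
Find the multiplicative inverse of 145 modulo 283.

162

283 = 1×145 + 138
145 = 1×138 + 7
138 = 19×7 + 5
7 = 1×5 + 2
5 = 2×2 + 1
2 = 2×1 + 0
gcd(145, 283) = 1, so the inverse exists.
Bézout: 1 = 62×283 − 121×145.
So 145⁻¹ ≡ −121 ≡ 162 (mod 283).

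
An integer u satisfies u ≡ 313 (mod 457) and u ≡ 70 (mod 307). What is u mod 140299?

92170

457⁻¹ mod 307: 457*219 ≡ 1 (mod 307), so 457⁻¹ ≡ 219.
u = 313 + 457*((70 − 313)*219 mod 307) = 313 + 457*201 = 92170.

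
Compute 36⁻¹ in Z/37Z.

36

37 = 1×36 + 1
36 = 36×1 + 0
gcd(36, 37) = 1, so the inverse exists.
Back-substitute for 1:
1 = 1×37 − 1×36
So 36⁻¹ ≡ −1 ≡ 36 (mod 37).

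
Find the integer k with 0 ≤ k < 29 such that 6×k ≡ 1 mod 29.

29 = 4*6 + 5
6 = 1*5 + 1
5 = 5*1 + 0
gcd(6, 29) = 1, so the inverse exists.
Back-substitute for 1:
1 = 1*6 − 1*5
  = −1*29 + 5*6
So 6⁻¹ ≡ 5 (mod 29).

5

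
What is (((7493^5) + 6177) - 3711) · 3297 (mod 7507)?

(7493)^5 ≡ 2680 (mod 7507)
2680 + 6177 = 8857 ≡ 1350 (mod 7507)
1350 - 3711 = -2361 ≡ 5146 (mod 7507)
5146 · 3297 = 16966362 ≡ 542 (mod 7507)

542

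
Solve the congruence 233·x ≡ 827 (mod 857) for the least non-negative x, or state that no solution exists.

gcd(233, 857) = 1, so a unique solution mod 857 exists.
233⁻¹ ≡ 320 (mod 857).
x ≡ 320·827 ≡ 684 (mod 857).

684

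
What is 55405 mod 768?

55405 = 72·768 + 109, so 55405 ≡ 109 (mod 768).

109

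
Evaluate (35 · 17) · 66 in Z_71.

7

35 · 17 = 595 ≡ 27 (mod 71)
27 · 66 = 1782 ≡ 7 (mod 71)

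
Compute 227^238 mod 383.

Using repeated squaring:
238 in binary is 11101110, i.e. 238 = 128 + 64 + 32 + 8 + 4 + 2.
227^1 ≡ 227 (mod 383)
227^2 ≡ 227^2 = 51529 ≡ 207 (mod 383)
227^4 ≡ 207^2 = 42849 ≡ 336 (mod 383)
227^8 ≡ 336^2 = 112896 ≡ 294 (mod 383)
227^16 ≡ 294^2 = 86436 ≡ 261 (mod 383)
227^32 ≡ 261^2 = 68121 ≡ 330 (mod 383)
227^64 ≡ 330^2 = 108900 ≡ 128 (mod 383)
227^128 ≡ 128^2 = 16384 ≡ 298 (mod 383)
227^238 = 227^128 * 227^64 * 227^32 * 227^8 * 227^4 * 227^2 ≡ 298 * 128 * 330 * 294 * 336 * 207 (mod 383).
Accumulate the product:
298 * 128 = 38144 ≡ 227
227 * 330 = 74910 ≡ 225
225 * 294 = 66150 ≡ 274
274 * 336 = 92064 ≡ 144
144 * 207 = 29808 ≡ 317

317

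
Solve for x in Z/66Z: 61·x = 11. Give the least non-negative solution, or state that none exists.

gcd(61, 66) = 1, so a unique solution mod 66 exists.
61⁻¹ ≡ 13 (mod 66).
x ≡ 13·11 ≡ 11 (mod 66).

11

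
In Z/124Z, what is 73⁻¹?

Apply the Euclidean algorithm and back-substitute:
124 = 1·73 + 51
73 = 1·51 + 22
51 = 2·22 + 7
22 = 3·7 + 1
7 = 7·1 + 0
gcd(73, 124) = 1, so the inverse exists.
Back-substitute for 1:
1 = 1·22 − 3·7
  = −3·51 + 7·22
  = 7·73 − 10·51
  = −10·124 + 17·73
So 73⁻¹ ≡ 17 (mod 124).

17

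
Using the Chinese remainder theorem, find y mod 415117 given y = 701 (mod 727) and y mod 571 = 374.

727⁻¹ mod 571: 727*194 ≡ 1 (mod 571), so 727⁻¹ ≡ 194.
y = 701 + 727*((374 − 701)*194 mod 571) = 701 + 727*514 = 374379.

374379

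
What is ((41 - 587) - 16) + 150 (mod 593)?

181

41 - 587 = -546 ≡ 47 (mod 593)
47 - 16 = 31
31 + 150 = 181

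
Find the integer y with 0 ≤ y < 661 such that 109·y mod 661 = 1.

Apply the Euclidean algorithm and back-substitute:
661 = 6*109 + 7
109 = 15*7 + 4
7 = 1*4 + 3
4 = 1*3 + 1
3 = 3*1 + 0
gcd(109, 661) = 1, so the inverse exists.
Bézout: 1 = −31*661 + 188*109.
So 109⁻¹ ≡ 188 (mod 661).

188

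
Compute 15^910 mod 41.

910 in binary is 1110001110, i.e. 910 = 512 + 256 + 128 + 8 + 4 + 2.
15^1 ≡ 15 (mod 41)
15^2 ≡ 15^2 = 225 ≡ 20 (mod 41)
15^4 ≡ 20^2 = 400 ≡ 31 (mod 41)
15^8 ≡ 31^2 = 961 ≡ 18 (mod 41)
15^16 ≡ 18^2 = 324 ≡ 37 (mod 41)
15^32 ≡ 37^2 = 1369 ≡ 16 (mod 41)
15^64 ≡ 16^2 = 256 ≡ 10 (mod 41)
15^128 ≡ 10^2 = 100 ≡ 18 (mod 41)
15^256 ≡ 18^2 = 324 ≡ 37 (mod 41)
15^512 ≡ 37^2 = 1369 ≡ 16 (mod 41)
15^910 = 15^512 · 15^256 · 15^128 · 15^8 · 15^4 · 15^2 ≡ 16 · 37 · 18 · 18 · 31 · 20 (mod 41).
Accumulate the product:
16 · 37 = 592 ≡ 18
18 · 18 = 324 ≡ 37
37 · 18 = 666 ≡ 10
10 · 31 = 310 ≡ 23
23 · 20 = 460 ≡ 9

9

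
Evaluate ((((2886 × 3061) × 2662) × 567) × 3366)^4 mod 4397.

2886 × 3061 = 8834046 ≡ 473 (mod 4397)
473 × 2662 = 1259126 ≡ 1584 (mod 4397)
1584 × 567 = 898128 ≡ 1140 (mod 4397)
1140 × 3366 = 3837240 ≡ 3056 (mod 4397)
(3056)^4 ≡ 4067 (mod 4397)

4067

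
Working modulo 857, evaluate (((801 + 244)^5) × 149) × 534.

527

801 + 244 = 1045 ≡ 188 (mod 857)
(188)^5 ≡ 669 (mod 857)
669 × 149 = 99681 ≡ 269 (mod 857)
269 × 534 = 143646 ≡ 527 (mod 857)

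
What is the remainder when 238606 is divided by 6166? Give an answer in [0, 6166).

4298

238606 = 38*6166 + 4298, so 238606 ≡ 4298 (mod 6166).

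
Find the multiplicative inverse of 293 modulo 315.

272

Run the extended Euclidean algorithm:
315 = 1·293 + 22
293 = 13·22 + 7
22 = 3·7 + 1
7 = 7·1 + 0
gcd(293, 315) = 1, so the inverse exists.
Back-substitute for 1:
1 = 1·22 − 3·7
  = −3·293 + 40·22
  = 40·315 − 43·293
So 293⁻¹ ≡ −43 ≡ 272 (mod 315).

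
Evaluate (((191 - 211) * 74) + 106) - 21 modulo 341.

191 - 211 = -20 ≡ 321 (mod 341)
321 * 74 = 23754 ≡ 225 (mod 341)
225 + 106 = 331
331 - 21 = 310

310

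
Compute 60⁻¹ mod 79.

Run the extended Euclidean algorithm:
79 = 1·60 + 19
60 = 3·19 + 3
19 = 6·3 + 1
3 = 3·1 + 0
gcd(60, 79) = 1, so the inverse exists.
Back-substitute for 1:
1 = 1·19 − 6·3
  = −6·60 + 19·19
  = 19·79 − 25·60
So 60⁻¹ ≡ −25 ≡ 54 (mod 79).

54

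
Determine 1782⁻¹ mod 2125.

2125 = 1*1782 + 343
1782 = 5*343 + 67
343 = 5*67 + 8
67 = 8*8 + 3
8 = 2*3 + 2
3 = 1*2 + 1
2 = 2*1 + 0
gcd(1782, 2125) = 1, so the inverse exists.
Back-substitute for 1:
1 = 1*3 − 1*2
  = −1*8 + 3*3
  = 3*67 − 25*8
  = −25*343 + 128*67
  = 128*1782 − 665*343
  = −665*2125 + 793*1782
So 1782⁻¹ ≡ 793 (mod 2125).

793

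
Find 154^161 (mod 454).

Using repeated squaring:
161 in binary is 10100001, i.e. 161 = 128 + 32 + 1.
154^1 ≡ 154 (mod 454)
154^2 ≡ 154^2 = 23716 ≡ 108 (mod 454)
154^4 ≡ 108^2 = 11664 ≡ 314 (mod 454)
154^8 ≡ 314^2 = 98596 ≡ 78 (mod 454)
154^16 ≡ 78^2 = 6084 ≡ 182 (mod 454)
154^32 ≡ 182^2 = 33124 ≡ 436 (mod 454)
154^64 ≡ 436^2 = 190096 ≡ 324 (mod 454)
154^128 ≡ 324^2 = 104976 ≡ 102 (mod 454)
154^161 = 154^128 · 154^32 · 154^1 ≡ 102 · 436 · 154 (mod 454).
Accumulate the product:
102 · 436 = 44472 ≡ 434
434 · 154 = 66836 ≡ 98

98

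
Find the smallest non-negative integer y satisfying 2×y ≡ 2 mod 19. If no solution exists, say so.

gcd(2, 19) = 1, so a unique solution mod 19 exists.
2⁻¹ ≡ 10 (mod 19).
y ≡ 10×2 ≡ 1 (mod 19).

1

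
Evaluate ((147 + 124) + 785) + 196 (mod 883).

369

147 + 124 = 271
271 + 785 = 1056 ≡ 173 (mod 883)
173 + 196 = 369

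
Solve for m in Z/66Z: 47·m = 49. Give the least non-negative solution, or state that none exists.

gcd(47, 66) = 1, so a unique solution mod 66 exists.
47⁻¹ ≡ 59 (mod 66).
m ≡ 59·49 ≡ 53 (mod 66).

53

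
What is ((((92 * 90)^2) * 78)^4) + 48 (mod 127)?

122

92 * 90 = 8280 ≡ 25 (mod 127)
(25)^2 ≡ 117 (mod 127)
117 * 78 = 9126 ≡ 109 (mod 127)
(109)^4 ≡ 74 (mod 127)
74 + 48 = 122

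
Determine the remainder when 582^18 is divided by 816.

18 in binary is 10010, i.e. 18 = 16 + 2.
582^1 ≡ 582 (mod 816)
582^2 ≡ 582^2 = 338724 ≡ 84 (mod 816)
582^4 ≡ 84^2 = 7056 ≡ 528 (mod 816)
582^8 ≡ 528^2 = 278784 ≡ 528 (mod 816)
582^16 ≡ 528^2 = 278784 ≡ 528 (mod 816)
582^18 = 582^16 × 582^2 ≡ 528 × 84 (mod 816).
528 × 84 = 44352 ≡ 288 (mod 816).

288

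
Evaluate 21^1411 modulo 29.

Using repeated squaring:
1411 in binary is 10110000011, i.e. 1411 = 1024 + 256 + 128 + 2 + 1.
21^1 ≡ 21 (mod 29)
21^2 ≡ 21^2 = 441 ≡ 6 (mod 29)
21^4 ≡ 6^2 = 36 ≡ 7 (mod 29)
21^8 ≡ 7^2 = 49 ≡ 20 (mod 29)
21^16 ≡ 20^2 = 400 ≡ 23 (mod 29)
21^32 ≡ 23^2 = 529 ≡ 7 (mod 29)
21^64 ≡ 7^2 = 49 ≡ 20 (mod 29)
21^128 ≡ 20^2 = 400 ≡ 23 (mod 29)
21^256 ≡ 23^2 = 529 ≡ 7 (mod 29)
21^512 ≡ 7^2 = 49 ≡ 20 (mod 29)
21^1024 ≡ 20^2 = 400 ≡ 23 (mod 29)
21^1411 = 21^1024 * 21^256 * 21^128 * 21^2 * 21^1 ≡ 23 * 7 * 23 * 6 * 21 (mod 29).
Accumulate the product:
23 * 7 = 161 ≡ 16
16 * 23 = 368 ≡ 20
20 * 6 = 120 ≡ 4
4 * 21 = 84 ≡ 26

26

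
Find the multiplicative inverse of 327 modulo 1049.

Run the extended Euclidean algorithm:
1049 = 3×327 + 68
327 = 4×68 + 55
68 = 1×55 + 13
55 = 4×13 + 3
13 = 4×3 + 1
3 = 3×1 + 0
gcd(327, 1049) = 1, so the inverse exists.
Back-substitute for 1:
1 = 1×13 − 4×3
  = −4×55 + 17×13
  = 17×68 − 21×55
  = −21×327 + 101×68
  = 101×1049 − 324×327
So 327⁻¹ ≡ −324 ≡ 725 (mod 1049).

725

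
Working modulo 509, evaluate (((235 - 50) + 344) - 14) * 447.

137

235 - 50 = 185
185 + 344 = 529 ≡ 20 (mod 509)
20 - 14 = 6
6 * 447 = 2682 ≡ 137 (mod 509)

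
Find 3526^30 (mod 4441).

By square-and-multiply:
3526^1 ≡ 3526 (mod 4441)
3526^2 ≡ 3526^2 = 12432676 ≡ 2317 (mod 4441)
3526^4 ≡ 2317^2 = 5368489 ≡ 3761 (mod 4441)
3526^8 ≡ 3761^2 = 14145121 ≡ 536 (mod 4441)
3526^16 ≡ 536^2 = 287296 ≡ 3072 (mod 4441)
3526^30 = 3526^16 × 3526^8 × 3526^4 × 3526^2 ≡ 3072 × 536 × 3761 × 2317 (mod 4441).
Accumulate the product:
3072 × 536 = 1646592 ≡ 3422
3422 × 3761 = 12870142 ≡ 124
124 × 2317 = 287308 ≡ 3084

3084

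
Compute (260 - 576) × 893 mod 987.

260 - 576 = -316 ≡ 671 (mod 987)
671 × 893 = 599203 ≡ 94 (mod 987)

94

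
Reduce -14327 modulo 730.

-14327 = -20·730 + 273, so -14327 ≡ 273 (mod 730).

273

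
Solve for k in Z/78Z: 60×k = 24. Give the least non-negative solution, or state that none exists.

gcd(60, 78) = 6, and 6 | 24, so solutions exist.
Divide through by 6: 10×k = 4 (mod 13).
10⁻¹ ≡ 4 (mod 13).
k ≡ 4×4 ≡ 3 (mod 13).
The smallest non-negative solution is k = 3.

3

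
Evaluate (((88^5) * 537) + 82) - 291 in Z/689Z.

184

(88)^5 ≡ 147 (mod 689)
147 * 537 = 78939 ≡ 393 (mod 689)
393 + 82 = 475
475 - 291 = 184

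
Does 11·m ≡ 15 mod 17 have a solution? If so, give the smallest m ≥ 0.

gcd(11, 17) = 1, so a unique solution mod 17 exists.
11⁻¹ ≡ 14 (mod 17).
m ≡ 14·15 ≡ 6 (mod 17).

6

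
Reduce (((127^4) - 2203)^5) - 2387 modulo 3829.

362

(127)^4 ≡ 2381 (mod 3829)
2381 - 2203 = 178
(178)^5 ≡ 2749 (mod 3829)
2749 - 2387 = 362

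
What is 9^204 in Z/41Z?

1

Compute successive squares:
204 in binary is 11001100, i.e. 204 = 128 + 64 + 8 + 4.
9^1 ≡ 9 (mod 41)
9^2 ≡ 9^2 = 81 ≡ 40 (mod 41)
9^4 ≡ 40^2 = 1600 ≡ 1 (mod 41)
9^8 ≡ 1^2 = 1 (mod 41)
9^16 ≡ 1^2 = 1 (mod 41)
9^32 ≡ 1^2 = 1 (mod 41)
9^64 ≡ 1^2 = 1 (mod 41)
9^128 ≡ 1^2 = 1 (mod 41)
9^204 = 9^128 × 9^64 × 9^8 × 9^4 ≡ 1 × 1 × 1 × 1 (mod 41).
Accumulate the product:
1 × 1 = 1
1 × 1 = 1
1 × 1 = 1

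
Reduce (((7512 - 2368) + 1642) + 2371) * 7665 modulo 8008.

6293

7512 - 2368 = 5144
5144 + 1642 = 6786
6786 + 2371 = 9157 ≡ 1149 (mod 8008)
1149 * 7665 = 8807085 ≡ 6293 (mod 8008)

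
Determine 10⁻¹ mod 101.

Run the extended Euclidean algorithm:
101 = 10·10 + 1
10 = 10·1 + 0
gcd(10, 101) = 1, so the inverse exists.
Bézout: 1 = 1·101 − 10·10.
So 10⁻¹ ≡ −10 ≡ 91 (mod 101).

91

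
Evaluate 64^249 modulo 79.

249 in binary is 11111001, i.e. 249 = 128 + 64 + 32 + 16 + 8 + 1.
64^1 ≡ 64 (mod 79)
64^2 ≡ 64^2 = 4096 ≡ 67 (mod 79)
64^4 ≡ 67^2 = 4489 ≡ 65 (mod 79)
64^8 ≡ 65^2 = 4225 ≡ 38 (mod 79)
64^16 ≡ 38^2 = 1444 ≡ 22 (mod 79)
64^32 ≡ 22^2 = 484 ≡ 10 (mod 79)
64^64 ≡ 10^2 = 100 ≡ 21 (mod 79)
64^128 ≡ 21^2 = 441 ≡ 46 (mod 79)
64^249 = 64^128 · 64^64 · 64^32 · 64^16 · 64^8 · 64^1 ≡ 46 · 21 · 10 · 22 · 38 · 64 (mod 79).
Accumulate the product:
46 · 21 = 966 ≡ 18
18 · 10 = 180 ≡ 22
22 · 22 = 484 ≡ 10
10 · 38 = 380 ≡ 64
64 · 64 = 4096 ≡ 67

67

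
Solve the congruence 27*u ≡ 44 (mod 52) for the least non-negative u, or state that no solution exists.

gcd(27, 52) = 1, so a unique solution mod 52 exists.
27⁻¹ ≡ 27 (mod 52).
u ≡ 27*44 ≡ 44 (mod 52).

44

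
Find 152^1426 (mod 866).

814

By square-and-multiply:
1426 in binary is 10110010010, i.e. 1426 = 1024 + 256 + 128 + 16 + 2.
152^1 ≡ 152 (mod 866)
152^2 ≡ 152^2 = 23104 ≡ 588 (mod 866)
152^4 ≡ 588^2 = 345744 ≡ 210 (mod 866)
152^8 ≡ 210^2 = 44100 ≡ 800 (mod 866)
152^16 ≡ 800^2 = 640000 ≡ 26 (mod 866)
152^32 ≡ 26^2 = 676 (mod 866)
152^64 ≡ 676^2 = 456976 ≡ 594 (mod 866)
152^128 ≡ 594^2 = 352836 ≡ 374 (mod 866)
152^256 ≡ 374^2 = 139876 ≡ 450 (mod 866)
152^512 ≡ 450^2 = 202500 ≡ 722 (mod 866)
152^1024 ≡ 722^2 = 521284 ≡ 818 (mod 866)
152^1426 = 152^1024 * 152^256 * 152^128 * 152^16 * 152^2 ≡ 818 * 450 * 374 * 26 * 588 (mod 866).
Accumulate the product:
818 * 450 = 368100 ≡ 50
50 * 374 = 18700 ≡ 514
514 * 26 = 13364 ≡ 374
374 * 588 = 219912 ≡ 814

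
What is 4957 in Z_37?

4957 = 133×37 + 36, so 4957 ≡ 36 (mod 37).

36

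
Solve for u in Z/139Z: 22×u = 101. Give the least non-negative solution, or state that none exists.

112

gcd(22, 139) = 1, so a unique solution mod 139 exists.
22⁻¹ ≡ 19 (mod 139).
u ≡ 19×101 ≡ 112 (mod 139).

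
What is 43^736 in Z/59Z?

36

Using repeated squaring:
736 in binary is 1011100000, i.e. 736 = 512 + 128 + 64 + 32.
43^1 ≡ 43 (mod 59)
43^2 ≡ 43^2 = 1849 ≡ 20 (mod 59)
43^4 ≡ 20^2 = 400 ≡ 46 (mod 59)
43^8 ≡ 46^2 = 2116 ≡ 51 (mod 59)
43^16 ≡ 51^2 = 2601 ≡ 5 (mod 59)
43^32 ≡ 5^2 = 25 (mod 59)
43^64 ≡ 25^2 = 625 ≡ 35 (mod 59)
43^128 ≡ 35^2 = 1225 ≡ 45 (mod 59)
43^256 ≡ 45^2 = 2025 ≡ 19 (mod 59)
43^512 ≡ 19^2 = 361 ≡ 7 (mod 59)
43^736 = 43^512 · 43^128 · 43^64 · 43^32 ≡ 7 · 45 · 35 · 25 (mod 59).
Accumulate the product:
7 · 45 = 315 ≡ 20
20 · 35 = 700 ≡ 51
51 · 25 = 1275 ≡ 36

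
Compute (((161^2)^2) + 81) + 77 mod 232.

183

(161)^2 ≡ 169 (mod 232)
(169)^2 ≡ 25 (mod 232)
25 + 81 = 106
106 + 77 = 183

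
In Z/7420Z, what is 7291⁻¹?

7420 = 1·7291 + 129
7291 = 56·129 + 67
129 = 1·67 + 62
67 = 1·62 + 5
62 = 12·5 + 2
5 = 2·2 + 1
2 = 2·1 + 0
gcd(7291, 7420) = 1, so the inverse exists.
Back-substitute for 1:
1 = 1·5 − 2·2
  = −2·62 + 25·5
  = 25·67 − 27·62
  = −27·129 + 52·67
  = 52·7291 − 2939·129
  = −2939·7420 + 2991·7291
So 7291⁻¹ ≡ 2991 (mod 7420).

2991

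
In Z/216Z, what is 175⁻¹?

By the extended Euclidean algorithm:
216 = 1*175 + 41
175 = 4*41 + 11
41 = 3*11 + 8
11 = 1*8 + 3
8 = 2*3 + 2
3 = 1*2 + 1
2 = 2*1 + 0
gcd(175, 216) = 1, so the inverse exists.
Bézout: 1 = −64*216 + 79*175.
So 175⁻¹ ≡ 79 (mod 216).

79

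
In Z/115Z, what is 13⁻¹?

115 = 8·13 + 11
13 = 1·11 + 2
11 = 5·2 + 1
2 = 2·1 + 0
gcd(13, 115) = 1, so the inverse exists.
Bézout: 1 = 6·115 − 53·13.
So 13⁻¹ ≡ −53 ≡ 62 (mod 115).

62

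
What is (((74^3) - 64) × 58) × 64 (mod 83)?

(74)^3 ≡ 18 (mod 83)
18 - 64 = -46 ≡ 37 (mod 83)
37 × 58 = 2146 ≡ 71 (mod 83)
71 × 64 = 4544 ≡ 62 (mod 83)

62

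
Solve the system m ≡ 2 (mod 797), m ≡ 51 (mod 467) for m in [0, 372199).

797⁻¹ mod 467: 797×392 ≡ 1 (mod 467), so 797⁻¹ ≡ 392.
m = 2 + 797×((51 − 2)×392 mod 467) = 2 + 797×61 = 48619.
Check: 48619 mod 797 = 2, 48619 mod 467 = 51. ✓

48619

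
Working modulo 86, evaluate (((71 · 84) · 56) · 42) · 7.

71 · 84 = 5964 ≡ 30 (mod 86)
30 · 56 = 1680 ≡ 46 (mod 86)
46 · 42 = 1932 ≡ 40 (mod 86)
40 · 7 = 280 ≡ 22 (mod 86)

22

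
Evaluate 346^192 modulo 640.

256

By square-and-multiply:
192 in binary is 11000000, i.e. 192 = 128 + 64.
346^1 ≡ 346 (mod 640)
346^2 ≡ 346^2 = 119716 ≡ 36 (mod 640)
346^4 ≡ 36^2 = 1296 ≡ 16 (mod 640)
346^8 ≡ 16^2 = 256 (mod 640)
346^16 ≡ 256^2 = 65536 ≡ 256 (mod 640)
346^32 ≡ 256^2 = 65536 ≡ 256 (mod 640)
346^64 ≡ 256^2 = 65536 ≡ 256 (mod 640)
346^128 ≡ 256^2 = 65536 ≡ 256 (mod 640)
346^192 = 346^128 × 346^64 ≡ 256 × 256 (mod 640).
256 × 256 = 65536 ≡ 256 (mod 640).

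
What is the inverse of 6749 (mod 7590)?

7229

7590 = 1*6749 + 841
6749 = 8*841 + 21
841 = 40*21 + 1
21 = 21*1 + 0
gcd(6749, 7590) = 1, so the inverse exists.
Bézout: 1 = 321*7590 − 361*6749.
So 6749⁻¹ ≡ −361 ≡ 7229 (mod 7590).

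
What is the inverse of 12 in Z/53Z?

53 = 4*12 + 5
12 = 2*5 + 2
5 = 2*2 + 1
2 = 2*1 + 0
gcd(12, 53) = 1, so the inverse exists.
Back-substitute for 1:
1 = 1*5 − 2*2
  = −2*12 + 5*5
  = 5*53 − 22*12
So 12⁻¹ ≡ −22 ≡ 31 (mod 53).

31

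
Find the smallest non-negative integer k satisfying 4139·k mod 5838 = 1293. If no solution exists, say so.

gcd(4139, 5838) = 1, so a unique solution mod 5838 exists.
4139⁻¹ ≡ 1103 (mod 5838).
k ≡ 1103·1293 ≡ 1707 (mod 5838).

1707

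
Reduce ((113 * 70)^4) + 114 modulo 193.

113 * 70 = 7910 ≡ 190 (mod 193)
(190)^4 ≡ 81 (mod 193)
81 + 114 = 195 ≡ 2 (mod 193)

2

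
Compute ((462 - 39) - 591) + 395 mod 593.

227

462 - 39 = 423
423 - 591 = -168 ≡ 425 (mod 593)
425 + 395 = 820 ≡ 227 (mod 593)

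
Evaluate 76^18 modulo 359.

281

76^1 ≡ 76 (mod 359)
76^2 ≡ 76^2 = 5776 ≡ 32 (mod 359)
76^4 ≡ 32^2 = 1024 ≡ 306 (mod 359)
76^8 ≡ 306^2 = 93636 ≡ 296 (mod 359)
76^16 ≡ 296^2 = 87616 ≡ 20 (mod 359)
76^18 = 76^16 · 76^2 ≡ 20 · 32 (mod 359).
20 · 32 = 640 ≡ 281 (mod 359).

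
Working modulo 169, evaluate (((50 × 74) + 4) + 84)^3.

50 × 74 = 3700 ≡ 151 (mod 169)
151 + 4 = 155
155 + 84 = 239 ≡ 70 (mod 169)
(70)^3 ≡ 99 (mod 169)

99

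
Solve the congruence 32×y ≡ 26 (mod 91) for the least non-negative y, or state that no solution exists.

gcd(32, 91) = 1, so a unique solution mod 91 exists.
32⁻¹ ≡ 37 (mod 91).
y ≡ 37×26 ≡ 52 (mod 91).

52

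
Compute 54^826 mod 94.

Using repeated squaring:
826 in binary is 1100111010, i.e. 826 = 512 + 256 + 32 + 16 + 8 + 2.
54^1 ≡ 54 (mod 94)
54^2 ≡ 54^2 = 2916 ≡ 2 (mod 94)
54^4 ≡ 2^2 = 4 (mod 94)
54^8 ≡ 4^2 = 16 (mod 94)
54^16 ≡ 16^2 = 256 ≡ 68 (mod 94)
54^32 ≡ 68^2 = 4624 ≡ 18 (mod 94)
54^64 ≡ 18^2 = 324 ≡ 42 (mod 94)
54^128 ≡ 42^2 = 1764 ≡ 72 (mod 94)
54^256 ≡ 72^2 = 5184 ≡ 14 (mod 94)
54^512 ≡ 14^2 = 196 ≡ 8 (mod 94)
54^826 = 54^512 × 54^256 × 54^32 × 54^16 × 54^8 × 54^2 ≡ 8 × 14 × 18 × 68 × 16 × 2 (mod 94).
Accumulate the product:
8 × 14 = 112 ≡ 18
18 × 18 = 324 ≡ 42
42 × 68 = 2856 ≡ 36
36 × 16 = 576 ≡ 12
12 × 2 = 24

24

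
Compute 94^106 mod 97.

73

106 in binary is 1101010, i.e. 106 = 64 + 32 + 8 + 2.
94^1 ≡ 94 (mod 97)
94^2 ≡ 94^2 = 8836 ≡ 9 (mod 97)
94^4 ≡ 9^2 = 81 (mod 97)
94^8 ≡ 81^2 = 6561 ≡ 62 (mod 97)
94^16 ≡ 62^2 = 3844 ≡ 61 (mod 97)
94^32 ≡ 61^2 = 3721 ≡ 35 (mod 97)
94^64 ≡ 35^2 = 1225 ≡ 61 (mod 97)
94^106 = 94^64 * 94^32 * 94^8 * 94^2 ≡ 61 * 35 * 62 * 9 (mod 97).
Accumulate the product:
61 * 35 = 2135 ≡ 1
1 * 62 = 62
62 * 9 = 558 ≡ 73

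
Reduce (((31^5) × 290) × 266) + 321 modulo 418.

131

(31)^5 ≡ 331 (mod 418)
331 × 290 = 95990 ≡ 268 (mod 418)
268 × 266 = 71288 ≡ 228 (mod 418)
228 + 321 = 549 ≡ 131 (mod 418)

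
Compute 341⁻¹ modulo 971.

By the extended Euclidean algorithm:
971 = 2*341 + 289
341 = 1*289 + 52
289 = 5*52 + 29
52 = 1*29 + 23
29 = 1*23 + 6
23 = 3*6 + 5
6 = 1*5 + 1
5 = 5*1 + 0
gcd(341, 971) = 1, so the inverse exists.
Bézout: 1 = 59*971 − 168*341.
So 341⁻¹ ≡ −168 ≡ 803 (mod 971).

803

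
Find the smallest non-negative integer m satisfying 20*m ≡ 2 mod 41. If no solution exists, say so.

gcd(20, 41) = 1, so a unique solution mod 41 exists.
20⁻¹ ≡ 39 (mod 41).
m ≡ 39*2 ≡ 37 (mod 41).

37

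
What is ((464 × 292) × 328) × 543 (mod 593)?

415

464 × 292 = 135488 ≡ 284 (mod 593)
284 × 328 = 93152 ≡ 51 (mod 593)
51 × 543 = 27693 ≡ 415 (mod 593)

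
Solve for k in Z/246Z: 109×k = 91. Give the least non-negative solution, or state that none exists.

55

gcd(109, 246) = 1, so a unique solution mod 246 exists.
109⁻¹ ≡ 79 (mod 246).
k ≡ 79×91 ≡ 55 (mod 246).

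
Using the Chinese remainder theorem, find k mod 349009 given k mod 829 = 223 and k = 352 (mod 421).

126231

829⁻¹ mod 421: 829·259 ≡ 1 (mod 421), so 829⁻¹ ≡ 259.
k = 223 + 829·((352 − 223)·259 mod 421) = 223 + 829·152 = 126231.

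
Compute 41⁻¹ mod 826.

685

826 = 20×41 + 6
41 = 6×6 + 5
6 = 1×5 + 1
5 = 5×1 + 0
gcd(41, 826) = 1, so the inverse exists.
Bézout: 1 = 7×826 − 141×41.
So 41⁻¹ ≡ −141 ≡ 685 (mod 826).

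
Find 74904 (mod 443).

37

74904 = 169*443 + 37, so 74904 ≡ 37 (mod 443).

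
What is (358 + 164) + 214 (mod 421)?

358 + 164 = 522 ≡ 101 (mod 421)
101 + 214 = 315

315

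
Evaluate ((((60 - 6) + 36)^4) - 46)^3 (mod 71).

65

60 - 6 = 54
54 + 36 = 90 ≡ 19 (mod 71)
(19)^4 ≡ 36 (mod 71)
36 - 46 = -10 ≡ 61 (mod 71)
(61)^3 ≡ 65 (mod 71)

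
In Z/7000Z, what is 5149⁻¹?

4349

7000 = 1·5149 + 1851
5149 = 2·1851 + 1447
1851 = 1·1447 + 404
1447 = 3·404 + 235
404 = 1·235 + 169
235 = 1·169 + 66
169 = 2·66 + 37
66 = 1·37 + 29
37 = 1·29 + 8
29 = 3·8 + 5
8 = 1·5 + 3
5 = 1·3 + 2
3 = 1·2 + 1
2 = 2·1 + 0
gcd(5149, 7000) = 1, so the inverse exists.
Back-substitute for 1:
1 = 1·3 − 1·2
  = −1·5 + 2·3
  = 2·8 − 3·5
  = −3·29 + 11·8
  = 11·37 − 14·29
  = −14·66 + 25·37
  = 25·169 − 64·66
  = −64·235 + 89·169
  = 89·404 − 153·235
  = −153·1447 + 548·404
  = 548·1851 − 701·1447
  = −701·5149 + 1950·1851
  = 1950·7000 − 2651·5149
So 5149⁻¹ ≡ −2651 ≡ 4349 (mod 7000).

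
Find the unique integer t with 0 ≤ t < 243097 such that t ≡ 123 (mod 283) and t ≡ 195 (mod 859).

91249

283⁻¹ mod 859: 283*601 ≡ 1 (mod 859), so 283⁻¹ ≡ 601.
t = 123 + 283*((195 − 123)*601 mod 859) = 123 + 283*322 = 91249.
Check: 91249 mod 283 = 123, 91249 mod 859 = 195. ✓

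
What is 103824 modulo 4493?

103824 = 23*4493 + 485, so 103824 ≡ 485 (mod 4493).

485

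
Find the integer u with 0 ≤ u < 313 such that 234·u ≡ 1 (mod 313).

Run the extended Euclidean algorithm:
313 = 1·234 + 79
234 = 2·79 + 76
79 = 1·76 + 3
76 = 25·3 + 1
3 = 3·1 + 0
gcd(234, 313) = 1, so the inverse exists.
Back-substitute for 1:
1 = 1·76 − 25·3
  = −25·79 + 26·76
  = 26·234 − 77·79
  = −77·313 + 103·234
So 234⁻¹ ≡ 103 (mod 313).

103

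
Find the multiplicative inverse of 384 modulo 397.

397 = 1*384 + 13
384 = 29*13 + 7
13 = 1*7 + 6
7 = 1*6 + 1
6 = 6*1 + 0
gcd(384, 397) = 1, so the inverse exists.
Bézout: 1 = −59*397 + 61*384.
So 384⁻¹ ≡ 61 (mod 397).

61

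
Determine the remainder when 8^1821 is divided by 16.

0

1821 in binary is 11100011101, i.e. 1821 = 1024 + 512 + 256 + 16 + 8 + 4 + 1.
8^1 ≡ 8 (mod 16)
8^2 ≡ 8^2 = 64 ≡ 0 (mod 16)
8^4 ≡ 0^2 = 0 (mod 16)
8^8 ≡ 0^2 = 0 (mod 16)
8^16 ≡ 0^2 = 0 (mod 16)
8^32 ≡ 0^2 = 0 (mod 16)
8^64 ≡ 0^2 = 0 (mod 16)
8^128 ≡ 0^2 = 0 (mod 16)
8^256 ≡ 0^2 = 0 (mod 16)
8^512 ≡ 0^2 = 0 (mod 16)
8^1024 ≡ 0^2 = 0 (mod 16)
8^1821 = 8^1024 · 8^512 · 8^256 · 8^16 · 8^8 · 8^4 · 8^1 ≡ 0 · 0 · 0 · 0 · 0 · 0 · 8 (mod 16).
Accumulate the product:
0 · 0 = 0
0 · 0 = 0
0 · 0 = 0
0 · 0 = 0
0 · 0 = 0
0 · 8 = 0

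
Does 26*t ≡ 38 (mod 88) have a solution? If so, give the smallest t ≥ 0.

15

gcd(26, 88) = 2, and 2 | 38, so solutions exist.
Divide through by 2: 13*t ≡ 19 mod 44.
13⁻¹ ≡ 17 (mod 44).
t ≡ 17*19 ≡ 15 (mod 44).
The smallest non-negative solution is t = 15.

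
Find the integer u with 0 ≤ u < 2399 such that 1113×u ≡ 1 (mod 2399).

Run the extended Euclidean algorithm:
2399 = 2*1113 + 173
1113 = 6*173 + 75
173 = 2*75 + 23
75 = 3*23 + 6
23 = 3*6 + 5
6 = 1*5 + 1
5 = 5*1 + 0
gcd(1113, 2399) = 1, so the inverse exists.
Back-substitute for 1:
1 = 1*6 − 1*5
  = −1*23 + 4*6
  = 4*75 − 13*23
  = −13*173 + 30*75
  = 30*1113 − 193*173
  = −193*2399 + 416*1113
So 1113⁻¹ ≡ 416 (mod 2399).

416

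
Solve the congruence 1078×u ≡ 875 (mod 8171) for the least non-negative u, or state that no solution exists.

6527

gcd(1078, 8171) = 1, so a unique solution mod 8171 exists.
1078⁻¹ ≡ 4798 (mod 8171).
u ≡ 4798×875 ≡ 6527 (mod 8171).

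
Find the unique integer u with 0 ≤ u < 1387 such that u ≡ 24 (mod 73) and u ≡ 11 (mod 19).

73⁻¹ mod 19: 73·6 ≡ 1 (mod 19), so 73⁻¹ ≡ 6.
u = 24 + 73·((11 − 24)·6 mod 19) = 24 + 73·17 = 1265.

1265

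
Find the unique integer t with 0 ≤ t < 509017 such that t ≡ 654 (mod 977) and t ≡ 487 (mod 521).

222433

977⁻¹ mod 521: 977*8 ≡ 1 (mod 521), so 977⁻¹ ≡ 8.
t = 654 + 977*((487 − 654)*8 mod 521) = 654 + 977*227 = 222433.
Check: 222433 mod 977 = 654, 222433 mod 521 = 487. ✓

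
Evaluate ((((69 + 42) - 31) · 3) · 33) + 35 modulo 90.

69 + 42 = 111 ≡ 21 (mod 90)
21 - 31 = -10 ≡ 80 (mod 90)
80 · 3 = 240 ≡ 60 (mod 90)
60 · 33 = 1980 ≡ 0 (mod 90)
0 + 35 = 35

35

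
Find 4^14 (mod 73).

14 in binary is 1110, i.e. 14 = 8 + 4 + 2.
4^1 ≡ 4 (mod 73)
4^2 ≡ 4^2 = 16 (mod 73)
4^4 ≡ 16^2 = 256 ≡ 37 (mod 73)
4^8 ≡ 37^2 = 1369 ≡ 55 (mod 73)
4^14 = 4^8 · 4^4 · 4^2 ≡ 55 · 37 · 16 (mod 73).
Accumulate the product:
55 · 37 = 2035 ≡ 64
64 · 16 = 1024 ≡ 2

2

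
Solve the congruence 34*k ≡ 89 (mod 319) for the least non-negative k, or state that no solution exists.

12

gcd(34, 319) = 1, so a unique solution mod 319 exists.
34⁻¹ ≡ 122 (mod 319).
k ≡ 122*89 ≡ 12 (mod 319).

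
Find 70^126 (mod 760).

70^1 ≡ 70 (mod 760)
70^2 ≡ 70^2 = 4900 ≡ 340 (mod 760)
70^4 ≡ 340^2 = 115600 ≡ 80 (mod 760)
70^8 ≡ 80^2 = 6400 ≡ 320 (mod 760)
70^16 ≡ 320^2 = 102400 ≡ 560 (mod 760)
70^32 ≡ 560^2 = 313600 ≡ 480 (mod 760)
70^64 ≡ 480^2 = 230400 ≡ 120 (mod 760)
70^126 = 70^64 · 70^32 · 70^16 · 70^8 · 70^4 · 70^2 ≡ 120 · 480 · 560 · 320 · 80 · 340 (mod 760).
Accumulate the product:
120 · 480 = 57600 ≡ 600
600 · 560 = 336000 ≡ 80
80 · 320 = 25600 ≡ 520
520 · 80 = 41600 ≡ 560
560 · 340 = 190400 ≡ 400

400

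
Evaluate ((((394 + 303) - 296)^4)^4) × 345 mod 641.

204

394 + 303 = 697 ≡ 56 (mod 641)
56 - 296 = -240 ≡ 401 (mod 641)
(401)^4 ≡ 408 (mod 641)
(408)^4 ≡ 597 (mod 641)
597 × 345 = 205965 ≡ 204 (mod 641)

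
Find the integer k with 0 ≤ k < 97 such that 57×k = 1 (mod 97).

97 = 1·57 + 40
57 = 1·40 + 17
40 = 2·17 + 6
17 = 2·6 + 5
6 = 1·5 + 1
5 = 5·1 + 0
gcd(57, 97) = 1, so the inverse exists.
Back-substitute for 1:
1 = 1·6 − 1·5
  = −1·17 + 3·6
  = 3·40 − 7·17
  = −7·57 + 10·40
  = 10·97 − 17·57
So 57⁻¹ ≡ −17 ≡ 80 (mod 97).

80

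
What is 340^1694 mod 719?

484

340^1 ≡ 340 (mod 719)
340^2 ≡ 340^2 = 115600 ≡ 560 (mod 719)
340^4 ≡ 560^2 = 313600 ≡ 116 (mod 719)
340^8 ≡ 116^2 = 13456 ≡ 514 (mod 719)
340^16 ≡ 514^2 = 264196 ≡ 323 (mod 719)
340^32 ≡ 323^2 = 104329 ≡ 74 (mod 719)
340^64 ≡ 74^2 = 5476 ≡ 443 (mod 719)
340^128 ≡ 443^2 = 196249 ≡ 681 (mod 719)
340^256 ≡ 681^2 = 463761 ≡ 6 (mod 719)
340^512 ≡ 6^2 = 36 (mod 719)
340^1024 ≡ 36^2 = 1296 ≡ 577 (mod 719)
340^1694 = 340^1024 * 340^512 * 340^128 * 340^16 * 340^8 * 340^4 * 340^2 ≡ 577 * 36 * 681 * 323 * 514 * 116 * 560 (mod 719).
Accumulate the product:
577 * 36 = 20772 ≡ 640
640 * 681 = 435840 ≡ 126
126 * 323 = 40698 ≡ 434
434 * 514 = 223076 ≡ 186
186 * 116 = 21576 ≡ 6
6 * 560 = 3360 ≡ 484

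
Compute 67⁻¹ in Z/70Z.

23

70 = 1·67 + 3
67 = 22·3 + 1
3 = 3·1 + 0
gcd(67, 70) = 1, so the inverse exists.
Back-substitute for 1:
1 = 1·67 − 22·3
  = −22·70 + 23·67
So 67⁻¹ ≡ 23 (mod 70).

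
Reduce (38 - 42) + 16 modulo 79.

38 - 42 = -4 ≡ 75 (mod 79)
75 + 16 = 91 ≡ 12 (mod 79)

12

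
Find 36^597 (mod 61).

27

597 in binary is 1001010101, i.e. 597 = 512 + 64 + 16 + 4 + 1.
36^1 ≡ 36 (mod 61)
36^2 ≡ 36^2 = 1296 ≡ 15 (mod 61)
36^4 ≡ 15^2 = 225 ≡ 42 (mod 61)
36^8 ≡ 42^2 = 1764 ≡ 56 (mod 61)
36^16 ≡ 56^2 = 3136 ≡ 25 (mod 61)
36^32 ≡ 25^2 = 625 ≡ 15 (mod 61)
36^64 ≡ 15^2 = 225 ≡ 42 (mod 61)
36^128 ≡ 42^2 = 1764 ≡ 56 (mod 61)
36^256 ≡ 56^2 = 3136 ≡ 25 (mod 61)
36^512 ≡ 25^2 = 625 ≡ 15 (mod 61)
36^597 = 36^512 × 36^64 × 36^16 × 36^4 × 36^1 ≡ 15 × 42 × 25 × 42 × 36 (mod 61).
Accumulate the product:
15 × 42 = 630 ≡ 20
20 × 25 = 500 ≡ 12
12 × 42 = 504 ≡ 16
16 × 36 = 576 ≡ 27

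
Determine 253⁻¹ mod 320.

320 = 1·253 + 67
253 = 3·67 + 52
67 = 1·52 + 15
52 = 3·15 + 7
15 = 2·7 + 1
7 = 7·1 + 0
gcd(253, 320) = 1, so the inverse exists.
Back-substitute for 1:
1 = 1·15 − 2·7
  = −2·52 + 7·15
  = 7·67 − 9·52
  = −9·253 + 34·67
  = 34·320 − 43·253
So 253⁻¹ ≡ −43 ≡ 277 (mod 320).

277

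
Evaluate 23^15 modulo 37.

31

15 in binary is 1111, i.e. 15 = 8 + 4 + 2 + 1.
23^1 ≡ 23 (mod 37)
23^2 ≡ 23^2 = 529 ≡ 11 (mod 37)
23^4 ≡ 11^2 = 121 ≡ 10 (mod 37)
23^8 ≡ 10^2 = 100 ≡ 26 (mod 37)
23^15 = 23^8 · 23^4 · 23^2 · 23^1 ≡ 26 · 10 · 11 · 23 (mod 37).
Accumulate the product:
26 · 10 = 260 ≡ 1
1 · 11 = 11
11 · 23 = 253 ≡ 31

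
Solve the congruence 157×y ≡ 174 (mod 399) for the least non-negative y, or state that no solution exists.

240

gcd(157, 399) = 1, so a unique solution mod 399 exists.
157⁻¹ ≡ 61 (mod 399).
y ≡ 61×174 ≡ 240 (mod 399).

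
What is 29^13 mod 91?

29

13 in binary is 1101, i.e. 13 = 8 + 4 + 1.
29^1 ≡ 29 (mod 91)
29^2 ≡ 29^2 = 841 ≡ 22 (mod 91)
29^4 ≡ 22^2 = 484 ≡ 29 (mod 91)
29^8 ≡ 29^2 = 841 ≡ 22 (mod 91)
29^13 = 29^8 * 29^4 * 29^1 ≡ 22 * 29 * 29 (mod 91).
Accumulate the product:
22 * 29 = 638 ≡ 1
1 * 29 = 29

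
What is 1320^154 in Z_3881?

Using repeated squaring:
154 in binary is 10011010, i.e. 154 = 128 + 16 + 8 + 2.
1320^1 ≡ 1320 (mod 3881)
1320^2 ≡ 1320^2 = 1742400 ≡ 3712 (mod 3881)
1320^4 ≡ 3712^2 = 13778944 ≡ 1394 (mod 3881)
1320^8 ≡ 1394^2 = 1943236 ≡ 2736 (mod 3881)
1320^16 ≡ 2736^2 = 7485696 ≡ 3128 (mod 3881)
1320^32 ≡ 3128^2 = 9784384 ≡ 383 (mod 3881)
1320^64 ≡ 383^2 = 146689 ≡ 3092 (mod 3881)
1320^128 ≡ 3092^2 = 9560464 ≡ 1561 (mod 3881)
1320^154 = 1320^128 · 1320^16 · 1320^8 · 1320^2 ≡ 1561 · 3128 · 2736 · 3712 (mod 3881).
Accumulate the product:
1561 · 3128 = 4882808 ≡ 510
510 · 2736 = 1395360 ≡ 2081
2081 · 3712 = 7724672 ≡ 1482

1482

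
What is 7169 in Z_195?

7169 = 36·195 + 149, so 7169 ≡ 149 (mod 195).

149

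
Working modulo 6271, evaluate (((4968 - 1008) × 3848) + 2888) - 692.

4968 - 1008 = 3960
3960 × 3848 = 15238080 ≡ 5821 (mod 6271)
5821 + 2888 = 8709 ≡ 2438 (mod 6271)
2438 - 692 = 1746

1746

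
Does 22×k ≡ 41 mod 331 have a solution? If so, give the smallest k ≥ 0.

gcd(22, 331) = 1, so a unique solution mod 331 exists.
22⁻¹ ≡ 316 (mod 331).
k ≡ 316×41 ≡ 47 (mod 331).

47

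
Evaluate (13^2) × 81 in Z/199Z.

(13)^2 ≡ 169 (mod 199)
169 × 81 = 13689 ≡ 157 (mod 199)

157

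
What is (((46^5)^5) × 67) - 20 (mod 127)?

21

(46)^5 ≡ 91 (mod 127)
(91)^5 ≡ 48 (mod 127)
48 × 67 = 3216 ≡ 41 (mod 127)
41 - 20 = 21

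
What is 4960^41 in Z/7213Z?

4960^1 ≡ 4960 (mod 7213)
4960^2 ≡ 4960^2 = 24601600 ≡ 5270 (mod 7213)
4960^4 ≡ 5270^2 = 27772900 ≡ 2850 (mod 7213)
4960^8 ≡ 2850^2 = 8122500 ≡ 662 (mod 7213)
4960^16 ≡ 662^2 = 438244 ≡ 5464 (mod 7213)
4960^32 ≡ 5464^2 = 29855296 ≡ 689 (mod 7213)
4960^41 = 4960^32 * 4960^8 * 4960^1 ≡ 689 * 662 * 4960 (mod 7213).
Accumulate the product:
689 * 662 = 456118 ≡ 1699
1699 * 4960 = 8427040 ≡ 2256

2256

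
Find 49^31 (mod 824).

105

49^1 ≡ 49 (mod 824)
49^2 ≡ 49^2 = 2401 ≡ 753 (mod 824)
49^4 ≡ 753^2 = 567009 ≡ 97 (mod 824)
49^8 ≡ 97^2 = 9409 ≡ 345 (mod 824)
49^16 ≡ 345^2 = 119025 ≡ 369 (mod 824)
49^31 = 49^16 · 49^8 · 49^4 · 49^2 · 49^1 ≡ 369 · 345 · 97 · 753 · 49 (mod 824).
Accumulate the product:
369 · 345 = 127305 ≡ 409
409 · 97 = 39673 ≡ 121
121 · 753 = 91113 ≡ 473
473 · 49 = 23177 ≡ 105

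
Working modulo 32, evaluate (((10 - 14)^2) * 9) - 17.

10 - 14 = -4 ≡ 28 (mod 32)
(28)^2 ≡ 16 (mod 32)
16 * 9 = 144 ≡ 16 (mod 32)
16 - 17 = -1 ≡ 31 (mod 32)

31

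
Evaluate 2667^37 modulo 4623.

By square-and-multiply:
37 in binary is 100101, i.e. 37 = 32 + 4 + 1.
2667^1 ≡ 2667 (mod 4623)
2667^2 ≡ 2667^2 = 7112889 ≡ 2715 (mod 4623)
2667^4 ≡ 2715^2 = 7371225 ≡ 2163 (mod 4623)
2667^8 ≡ 2163^2 = 4678569 ≡ 93 (mod 4623)
2667^16 ≡ 93^2 = 8649 ≡ 4026 (mod 4623)
2667^32 ≡ 4026^2 = 16208676 ≡ 438 (mod 4623)
2667^37 = 2667^32 * 2667^4 * 2667^1 ≡ 438 * 2163 * 2667 (mod 4623).
Accumulate the product:
438 * 2163 = 947394 ≡ 4302
4302 * 2667 = 11473434 ≡ 3771

3771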